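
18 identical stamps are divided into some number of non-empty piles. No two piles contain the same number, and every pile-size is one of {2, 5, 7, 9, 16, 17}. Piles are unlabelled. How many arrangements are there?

2

The partitions of 18 that satisfy the conditions:
16+2
9+7+2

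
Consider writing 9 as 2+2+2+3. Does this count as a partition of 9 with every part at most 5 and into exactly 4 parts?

The parts sum to 9, and the condition 'no summand exceeds 5' holds; the condition 'there are exactly 4 summands' holds.

Yes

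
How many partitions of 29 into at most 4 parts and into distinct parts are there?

Enumerating by decreasing first part gives 165 partitions in all.

165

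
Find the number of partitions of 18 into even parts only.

A partial list (first 12 by largest part):
18
16 + 2
14 + 4
14 + 2 + 2
12 + 6
12 + 4 + 2
12 + 2 + 2 + 2
10 + 8
10 + 6 + 2
10 + 4 + 4
10 + 4 + 2 + 2
10 + 2 + 2 + 2 + 2
…and 18 more, for 30 total.

30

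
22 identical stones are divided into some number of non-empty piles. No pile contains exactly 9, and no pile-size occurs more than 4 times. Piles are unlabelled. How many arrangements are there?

552

A full systematic count gives 552.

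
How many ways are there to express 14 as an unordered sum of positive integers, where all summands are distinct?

Enumerating:
14
13 + 1
12 + 2
11 + 3
11 + 2 + 1
10 + 4
10 + 3 + 1
9 + 5
9 + 4 + 1
9 + 3 + 2
8 + 6
8 + 5 + 1
8 + 4 + 2
8 + 3 + 2 + 1
7 + 6 + 1
7 + 5 + 2
7 + 4 + 3
7 + 4 + 2 + 1
6 + 5 + 3
6 + 5 + 2 + 1
6 + 4 + 3 + 1
5 + 4 + 3 + 2
That's 22 in total.

22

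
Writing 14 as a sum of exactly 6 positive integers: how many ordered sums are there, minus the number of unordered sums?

1267

Ordered (compositions into 6 parts): C(13,5) = 1287.
Unordered (partitions into 6 parts): 20.
Difference: 1287 − 20 = 1267.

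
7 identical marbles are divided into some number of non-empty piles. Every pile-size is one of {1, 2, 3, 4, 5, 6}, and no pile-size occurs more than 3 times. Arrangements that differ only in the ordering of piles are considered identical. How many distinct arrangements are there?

Listing the qualifying partitions of 7:
6, 1
5, 2
5, 1, 1
4, 3
4, 2, 1
4, 1, 1, 1
3, 3, 1
3, 2, 2
3, 2, 1, 1
2, 2, 2, 1
2, 2, 1, 1, 1

11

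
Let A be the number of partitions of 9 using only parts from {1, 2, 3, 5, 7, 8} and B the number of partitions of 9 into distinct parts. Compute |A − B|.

Partitions of 9 using only parts from {1, 2, 3, 5, 7, 8}: 19.
Partitions of 9 into distinct parts: 8.
|19 − 8| = 11.

11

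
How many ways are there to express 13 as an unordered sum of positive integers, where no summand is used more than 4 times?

Counting exhaustively, 76 partitions satisfy the conditions.

76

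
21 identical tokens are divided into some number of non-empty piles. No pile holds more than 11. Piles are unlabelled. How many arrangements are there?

Counting exhaustively, 695 partitions satisfy the conditions.

695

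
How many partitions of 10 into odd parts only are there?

10

The partitions of 10 that satisfy the conditions:
1 + 9
3 + 7
1 + 1 + 1 + 7
5 + 5
1 + 1 + 3 + 5
1 + 1 + 1 + 1 + 1 + 5
1 + 3 + 3 + 3
1 + 1 + 1 + 1 + 3 + 3
1 + 1 + 1 + 1 + 1 + 1 + 1 + 3
1 + 1 + 1 + 1 + 1 + 1 + 1 + 1 + 1 + 1
That's 10 in total.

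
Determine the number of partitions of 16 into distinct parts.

A partial list (first 12 by largest part):
16
15,1
14,2
13,3
13,2,1
12,4
12,3,1
11,5
11,4,1
11,3,2
10,6
10,5,1
…and 20 more, for 32 total.

32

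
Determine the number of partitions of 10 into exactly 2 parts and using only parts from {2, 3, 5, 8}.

2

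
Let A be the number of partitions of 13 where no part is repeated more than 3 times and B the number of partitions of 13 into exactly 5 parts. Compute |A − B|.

46

Partitions of 13 where no part is repeated more than 3 times: 64.
Partitions of 13 into exactly 5 parts: 18.
|64 − 18| = 46.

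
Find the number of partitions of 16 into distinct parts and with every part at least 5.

4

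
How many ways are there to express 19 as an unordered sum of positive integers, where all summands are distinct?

54

A partial list (first 12 by largest part):
19
18 + 1
17 + 2
16 + 3
16 + 2 + 1
15 + 4
15 + 3 + 1
14 + 5
14 + 4 + 1
14 + 3 + 2
13 + 6
13 + 5 + 1
…and 42 more, for 54 total.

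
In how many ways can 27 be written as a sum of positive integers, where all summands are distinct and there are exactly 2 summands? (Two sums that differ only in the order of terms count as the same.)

Enumerating:
26, 1
25, 2
24, 3
23, 4
22, 5
21, 6
20, 7
19, 8
18, 9
17, 10
16, 11
15, 12
14, 13

13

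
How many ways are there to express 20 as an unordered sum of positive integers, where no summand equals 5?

451

Enumerating by decreasing first part gives 451 partitions in all.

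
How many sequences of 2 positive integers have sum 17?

16

Place 1 bars in the 16 internal gaps of a row of 17 dots: C(16,1) = 16.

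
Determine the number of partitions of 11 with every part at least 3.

6

Enumerating:
11
8 + 3
7 + 4
6 + 5
5 + 3 + 3
4 + 4 + 3
Counting gives 6.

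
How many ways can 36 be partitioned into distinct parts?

There are 668 such partitions.

668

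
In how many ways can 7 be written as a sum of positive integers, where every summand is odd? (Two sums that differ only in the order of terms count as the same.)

5

The partitions of 7 that satisfy the conditions:
7
1, 1, 5
1, 3, 3
1, 1, 1, 1, 3
1, 1, 1, 1, 1, 1, 1
That's 5 in total.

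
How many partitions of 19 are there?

490

There are 490 such partitions.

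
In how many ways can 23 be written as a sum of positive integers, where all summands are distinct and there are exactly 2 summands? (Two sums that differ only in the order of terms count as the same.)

11

Enumerating:
22,1
21,2
20,3
19,4
18,5
17,6
16,7
15,8
14,9
13,10
12,11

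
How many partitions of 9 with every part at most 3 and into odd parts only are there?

4

They are:
3, 3, 3
3, 3, 1, 1, 1
3, 1, 1, 1, 1, 1, 1
1, 1, 1, 1, 1, 1, 1, 1, 1
Counting gives 4.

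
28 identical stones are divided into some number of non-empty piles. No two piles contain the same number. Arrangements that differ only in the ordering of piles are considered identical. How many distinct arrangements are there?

Counting exhaustively, 222 partitions satisfy the conditions.

222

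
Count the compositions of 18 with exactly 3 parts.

A composition of 18 into 3 positive parts is chosen by placing 2 dividers among the 17 gaps between 18 units: C(17,2) = 136.

136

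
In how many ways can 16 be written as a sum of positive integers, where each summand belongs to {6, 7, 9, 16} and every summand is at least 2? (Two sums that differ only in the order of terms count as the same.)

2

Listing the qualifying partitions of 16:
16
9, 7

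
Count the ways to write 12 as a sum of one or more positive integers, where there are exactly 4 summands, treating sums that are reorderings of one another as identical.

15

The partitions of 12 that satisfy the conditions:
9, 1, 1, 1
8, 2, 1, 1
7, 3, 1, 1
7, 2, 2, 1
6, 4, 1, 1
6, 3, 2, 1
6, 2, 2, 2
5, 5, 1, 1
5, 4, 2, 1
5, 3, 3, 1
5, 3, 2, 2
4, 4, 3, 1
4, 4, 2, 2
4, 3, 3, 2
3, 3, 3, 3
That's 15 in total.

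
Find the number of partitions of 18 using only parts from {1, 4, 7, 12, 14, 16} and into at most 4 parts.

4

Enumerating:
16, 1, 1
14, 4
12, 4, 1, 1
7, 7, 4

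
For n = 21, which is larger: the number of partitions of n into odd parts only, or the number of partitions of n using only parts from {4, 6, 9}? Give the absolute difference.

Partitions of 21 into odd parts only: 76.
Partitions of 21 using only parts from {4, 6, 9}: 2.
|76 − 2| = 74.

74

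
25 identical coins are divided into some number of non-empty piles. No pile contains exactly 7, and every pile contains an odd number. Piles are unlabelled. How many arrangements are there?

96

Counting exhaustively, 96 partitions satisfy the conditions.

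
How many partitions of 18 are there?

Systematic enumeration (by largest part, then next-largest, …) yields 385.

385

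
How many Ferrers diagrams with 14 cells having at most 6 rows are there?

90

Systematic enumeration (by largest part, then next-largest, …) yields 90.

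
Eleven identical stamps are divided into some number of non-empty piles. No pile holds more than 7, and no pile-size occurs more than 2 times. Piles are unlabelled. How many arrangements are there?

The partitions of 11 that satisfy the conditions:
4, 7
1, 3, 7
2, 2, 7
1, 1, 2, 7
5, 6
1, 4, 6
2, 3, 6
1, 1, 3, 6
1, 2, 2, 6
1, 5, 5
2, 4, 5
1, 1, 4, 5
3, 3, 5
1, 2, 3, 5
1, 1, 2, 2, 5
3, 4, 4
1, 2, 4, 4
1, 3, 3, 4
2, 2, 3, 4
1, 1, 2, 3, 4
1, 2, 2, 3, 3
That's 21 in total.

21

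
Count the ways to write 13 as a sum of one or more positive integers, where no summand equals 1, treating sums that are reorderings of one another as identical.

Enumerating:
13
11 + 2
10 + 3
9 + 4
9 + 2 + 2
8 + 5
8 + 3 + 2
7 + 6
7 + 4 + 2
7 + 3 + 3
7 + 2 + 2 + 2
6 + 5 + 2
6 + 4 + 3
6 + 3 + 2 + 2
5 + 5 + 3
5 + 4 + 4
5 + 4 + 2 + 2
5 + 3 + 3 + 2
5 + 2 + 2 + 2 + 2
4 + 4 + 3 + 2
4 + 3 + 3 + 3
4 + 3 + 2 + 2 + 2
3 + 3 + 3 + 2 + 2
3 + 2 + 2 + 2 + 2 + 2

24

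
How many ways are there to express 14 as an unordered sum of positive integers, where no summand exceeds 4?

There are too many to list fully; the first 12 (by largest part) are:
4 + 4 + 4 + 2
4 + 4 + 4 + 1 + 1
4 + 4 + 3 + 3
4 + 4 + 3 + 2 + 1
4 + 4 + 3 + 1 + 1 + 1
4 + 4 + 2 + 2 + 2
4 + 4 + 2 + 2 + 1 + 1
4 + 4 + 2 + 1 + 1 + 1 + 1
4 + 4 + 1 + 1 + 1 + 1 + 1 + 1
4 + 3 + 3 + 3 + 1
4 + 3 + 3 + 2 + 2
4 + 3 + 3 + 2 + 1 + 1
…and 35 more, for 47 total.

47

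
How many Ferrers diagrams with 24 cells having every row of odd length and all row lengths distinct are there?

11

The partitions of 24 that satisfy the conditions:
1 + 23
3 + 21
5 + 19
7 + 17
9 + 15
1 + 3 + 5 + 15
11 + 13
1 + 3 + 7 + 13
1 + 3 + 9 + 11
1 + 5 + 7 + 11
3 + 5 + 7 + 9
That's 11 in total.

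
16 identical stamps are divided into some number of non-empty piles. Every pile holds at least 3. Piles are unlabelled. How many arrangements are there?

21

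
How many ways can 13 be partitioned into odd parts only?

18

The partitions of 13 that satisfy the conditions:
13
11, 1, 1
9, 3, 1
9, 1, 1, 1, 1
7, 5, 1
7, 3, 3
7, 3, 1, 1, 1
7, 1, 1, 1, 1, 1, 1
5, 5, 3
5, 5, 1, 1, 1
5, 3, 3, 1, 1
5, 3, 1, 1, 1, 1, 1
5, 1, 1, 1, 1, 1, 1, 1, 1
3, 3, 3, 3, 1
3, 3, 3, 1, 1, 1, 1
3, 3, 1, 1, 1, 1, 1, 1, 1
3, 1, 1, 1, 1, 1, 1, 1, 1, 1, 1
1, 1, 1, 1, 1, 1, 1, 1, 1, 1, 1, 1, 1
That's 18 in total.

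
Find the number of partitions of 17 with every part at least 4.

12

Listing the qualifying partitions of 17:
17
13 + 4
12 + 5
11 + 6
10 + 7
9 + 8
9 + 4 + 4
8 + 5 + 4
7 + 6 + 4
7 + 5 + 5
6 + 6 + 5
5 + 4 + 4 + 4
Counting gives 12.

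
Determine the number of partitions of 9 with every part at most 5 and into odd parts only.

The partitions of 9 that satisfy the conditions:
1,3,5
1,1,1,1,5
3,3,3
1,1,1,3,3
1,1,1,1,1,1,3
1,1,1,1,1,1,1,1,1
Counting gives 6.

6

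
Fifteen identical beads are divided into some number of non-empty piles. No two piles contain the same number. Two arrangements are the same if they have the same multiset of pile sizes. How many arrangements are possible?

27

There are too many to list fully; the first 12 (by largest part) are:
15
1 + 14
2 + 13
3 + 12
1 + 2 + 12
4 + 11
1 + 3 + 11
5 + 10
1 + 4 + 10
2 + 3 + 10
6 + 9
1 + 5 + 9
…and 15 more, for 27 total.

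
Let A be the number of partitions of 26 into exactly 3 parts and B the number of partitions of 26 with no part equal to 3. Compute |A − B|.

1125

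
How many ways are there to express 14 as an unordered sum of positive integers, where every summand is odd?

22

Listing the qualifying partitions of 14:
13,1
11,3
11,1,1,1
9,5
9,3,1,1
9,1,1,1,1,1
7,7
7,5,1,1
7,3,3,1
7,3,1,1,1,1
7,1,1,1,1,1,1,1
5,5,3,1
5,5,1,1,1,1
5,3,3,3
5,3,3,1,1,1
5,3,1,1,1,1,1,1
5,1,1,1,1,1,1,1,1,1
3,3,3,3,1,1
3,3,3,1,1,1,1,1
3,3,1,1,1,1,1,1,1,1
3,1,1,1,1,1,1,1,1,1,1,1
1,1,1,1,1,1,1,1,1,1,1,1,1,1
That's 22 in total.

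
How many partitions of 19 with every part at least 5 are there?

10

The partitions of 19 that satisfy the conditions:
19
5, 14
6, 13
7, 12
8, 11
9, 10
5, 5, 9
5, 6, 8
5, 7, 7
6, 6, 7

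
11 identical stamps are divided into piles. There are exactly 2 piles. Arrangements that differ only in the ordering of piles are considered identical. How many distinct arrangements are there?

5

They are:
10,1
9,2
8,3
7,4
6,5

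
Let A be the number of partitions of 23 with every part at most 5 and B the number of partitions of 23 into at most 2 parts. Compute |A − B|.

Partitions of 23 with every part at most 5: 291.
Partitions of 23 into at most 2 parts: 12.
|291 − 12| = 279.

279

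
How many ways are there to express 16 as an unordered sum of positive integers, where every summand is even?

The partitions of 16 that satisfy the conditions:
16
2 + 14
4 + 12
2 + 2 + 12
6 + 10
2 + 4 + 10
2 + 2 + 2 + 10
8 + 8
2 + 6 + 8
4 + 4 + 8
2 + 2 + 4 + 8
2 + 2 + 2 + 2 + 8
4 + 6 + 6
2 + 2 + 6 + 6
2 + 4 + 4 + 6
2 + 2 + 2 + 4 + 6
2 + 2 + 2 + 2 + 2 + 6
4 + 4 + 4 + 4
2 + 2 + 4 + 4 + 4
2 + 2 + 2 + 2 + 4 + 4
2 + 2 + 2 + 2 + 2 + 2 + 4
2 + 2 + 2 + 2 + 2 + 2 + 2 + 2

22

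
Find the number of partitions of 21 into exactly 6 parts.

There are 110 such partitions.

110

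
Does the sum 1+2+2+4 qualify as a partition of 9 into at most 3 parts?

No

The parts sum to 9, and the condition 'there are at most 3 summands' is violated.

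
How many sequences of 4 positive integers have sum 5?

Equivalently, choose which 3 of the 4 gaps become plus signs: C(4,3) = 4.

4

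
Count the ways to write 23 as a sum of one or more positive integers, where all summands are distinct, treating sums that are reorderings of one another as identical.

104

There are 104 such partitions.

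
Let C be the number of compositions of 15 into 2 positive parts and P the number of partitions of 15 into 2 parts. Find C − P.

Compositions: C(14,1) = 14.
Unordered (partitions into 2 parts): 7.
Difference: 14 − 7 = 7.

7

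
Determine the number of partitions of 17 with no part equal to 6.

Direct enumeration gives 241 partitions.

241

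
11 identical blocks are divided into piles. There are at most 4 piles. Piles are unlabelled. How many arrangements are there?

27

A partial list (first 12 by largest part):
11
10+1
9+2
9+1+1
8+3
8+2+1
8+1+1+1
7+4
7+3+1
7+2+2
7+2+1+1
6+5
…and 15 more, for 27 total.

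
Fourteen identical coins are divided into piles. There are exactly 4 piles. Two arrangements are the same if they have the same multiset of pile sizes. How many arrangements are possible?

Listing the qualifying partitions of 14:
11 + 1 + 1 + 1
10 + 2 + 1 + 1
9 + 3 + 1 + 1
9 + 2 + 2 + 1
8 + 4 + 1 + 1
8 + 3 + 2 + 1
8 + 2 + 2 + 2
7 + 5 + 1 + 1
7 + 4 + 2 + 1
7 + 3 + 3 + 1
7 + 3 + 2 + 2
6 + 6 + 1 + 1
6 + 5 + 2 + 1
6 + 4 + 3 + 1
6 + 4 + 2 + 2
6 + 3 + 3 + 2
5 + 5 + 3 + 1
5 + 5 + 2 + 2
5 + 4 + 4 + 1
5 + 4 + 3 + 2
5 + 3 + 3 + 3
4 + 4 + 4 + 2
4 + 4 + 3 + 3

23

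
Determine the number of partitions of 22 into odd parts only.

89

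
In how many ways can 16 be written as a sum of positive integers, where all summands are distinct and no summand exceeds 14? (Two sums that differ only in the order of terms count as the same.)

30

A partial list (first 12 by largest part):
14,2
13,3
13,2,1
12,4
12,3,1
11,5
11,4,1
11,3,2
10,6
10,5,1
10,4,2
10,3,2,1
…and 18 more, for 30 total.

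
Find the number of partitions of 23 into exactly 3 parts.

There are too many to list fully; the first 12 (by largest part) are:
21 + 1 + 1
20 + 2 + 1
19 + 3 + 1
19 + 2 + 2
18 + 4 + 1
18 + 3 + 2
17 + 5 + 1
17 + 4 + 2
17 + 3 + 3
16 + 6 + 1
16 + 5 + 2
16 + 4 + 3
…and 32 more, for 44 total.

44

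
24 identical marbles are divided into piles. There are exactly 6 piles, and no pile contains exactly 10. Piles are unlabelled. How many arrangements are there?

Enumerating by decreasing first part gives 176 partitions in all.

176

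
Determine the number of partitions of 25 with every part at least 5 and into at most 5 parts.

A partial list (first 12 by largest part):
25
20, 5
19, 6
18, 7
17, 8
16, 9
15, 10
15, 5, 5
14, 11
14, 6, 5
13, 12
13, 7, 5
…and 18 more, for 30 total.

30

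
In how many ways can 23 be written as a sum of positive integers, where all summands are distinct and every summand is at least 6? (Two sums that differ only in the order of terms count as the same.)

They are:
23
6,17
7,16
8,15
9,14
10,13
11,12
6,7,10
6,8,9

9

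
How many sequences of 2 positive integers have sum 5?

4

Equivalently, choose which 1 of the 4 gaps become plus signs: C(4,1) = 4.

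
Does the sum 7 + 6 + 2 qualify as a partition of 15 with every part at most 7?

The parts sum to 15, and the condition 'no summand exceeds 7' holds.

Yes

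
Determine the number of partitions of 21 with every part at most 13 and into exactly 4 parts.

61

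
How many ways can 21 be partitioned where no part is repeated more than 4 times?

There are 505 such partitions.

505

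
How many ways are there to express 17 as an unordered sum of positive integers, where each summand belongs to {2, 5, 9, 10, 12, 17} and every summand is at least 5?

Enumerating:
17
5+12

2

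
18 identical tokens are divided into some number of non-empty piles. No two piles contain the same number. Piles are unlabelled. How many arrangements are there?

There are too many to list fully; the first 12 (by largest part) are:
18
17,1
16,2
15,3
15,2,1
14,4
14,3,1
13,5
13,4,1
13,3,2
12,6
12,5,1
…and 34 more, for 46 total.

46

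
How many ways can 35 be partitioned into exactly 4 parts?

Direct enumeration gives 321 partitions.

321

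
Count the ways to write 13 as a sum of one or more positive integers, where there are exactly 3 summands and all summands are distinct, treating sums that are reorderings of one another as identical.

Listing the qualifying partitions of 13:
10 + 2 + 1
9 + 3 + 1
8 + 4 + 1
8 + 3 + 2
7 + 5 + 1
7 + 4 + 2
6 + 5 + 2
6 + 4 + 3

8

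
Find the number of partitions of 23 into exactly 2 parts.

11

They are:
22+1
21+2
20+3
19+4
18+5
17+6
16+7
15+8
14+9
13+10
12+11
Counting gives 11.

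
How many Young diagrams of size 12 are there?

77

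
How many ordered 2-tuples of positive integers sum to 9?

8

By stars and bars with positive parts, the count is C(8,1) = 8.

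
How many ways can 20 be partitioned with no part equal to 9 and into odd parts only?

52

A partial list (first 12 by largest part):
1 + 19
3 + 17
1 + 1 + 1 + 17
5 + 15
1 + 1 + 3 + 15
1 + 1 + 1 + 1 + 1 + 15
7 + 13
1 + 1 + 5 + 13
1 + 3 + 3 + 13
1 + 1 + 1 + 1 + 3 + 13
1 + 1 + 1 + 1 + 1 + 1 + 1 + 13
1 + 1 + 7 + 11
…and 40 more, for 52 total.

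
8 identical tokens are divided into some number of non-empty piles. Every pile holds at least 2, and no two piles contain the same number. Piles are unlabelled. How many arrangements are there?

3

The partitions of 8 that satisfy the conditions:
8
6 + 2
5 + 3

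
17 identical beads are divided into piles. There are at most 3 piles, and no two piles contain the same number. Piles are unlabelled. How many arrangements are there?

25

Listing the qualifying partitions of 17:
17
16+1
15+2
14+3
14+2+1
13+4
13+3+1
12+5
12+4+1
12+3+2
11+6
11+5+1
11+4+2
10+7
10+6+1
10+5+2
10+4+3
9+8
9+7+1
9+6+2
9+5+3
8+7+2
8+6+3
8+5+4
7+6+4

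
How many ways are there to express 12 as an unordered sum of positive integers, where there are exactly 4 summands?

15

They are:
9+1+1+1
8+2+1+1
7+3+1+1
7+2+2+1
6+4+1+1
6+3+2+1
6+2+2+2
5+5+1+1
5+4+2+1
5+3+3+1
5+3+2+2
4+4+3+1
4+4+2+2
4+3+3+2
3+3+3+3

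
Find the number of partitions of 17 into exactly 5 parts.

There are too many to list fully; the first 12 (by largest part) are:
13, 1, 1, 1, 1
12, 2, 1, 1, 1
11, 3, 1, 1, 1
11, 2, 2, 1, 1
10, 4, 1, 1, 1
10, 3, 2, 1, 1
10, 2, 2, 2, 1
9, 5, 1, 1, 1
9, 4, 2, 1, 1
9, 3, 3, 1, 1
9, 3, 2, 2, 1
9, 2, 2, 2, 2
…and 35 more, for 47 total.

47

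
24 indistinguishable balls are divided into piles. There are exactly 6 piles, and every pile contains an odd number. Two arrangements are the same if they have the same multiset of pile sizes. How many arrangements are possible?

There are too many to list fully; the first 12 (by largest part) are:
19+1+1+1+1+1
17+3+1+1+1+1
15+5+1+1+1+1
15+3+3+1+1+1
13+7+1+1+1+1
13+5+3+1+1+1
13+3+3+3+1+1
11+9+1+1+1+1
11+7+3+1+1+1
11+5+5+1+1+1
11+5+3+3+1+1
11+3+3+3+3+1
…and 14 more, for 26 total.

26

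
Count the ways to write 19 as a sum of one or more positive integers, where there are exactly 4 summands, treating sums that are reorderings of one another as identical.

54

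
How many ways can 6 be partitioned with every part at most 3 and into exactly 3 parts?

2

Enumerating:
3,2,1
2,2,2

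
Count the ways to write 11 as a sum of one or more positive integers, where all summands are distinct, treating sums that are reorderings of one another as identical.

12

They are:
11
10, 1
9, 2
8, 3
8, 2, 1
7, 4
7, 3, 1
6, 5
6, 4, 1
6, 3, 2
5, 4, 2
5, 3, 2, 1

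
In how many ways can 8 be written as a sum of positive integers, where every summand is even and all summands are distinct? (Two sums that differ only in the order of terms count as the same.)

Enumerating:
8
6,2

2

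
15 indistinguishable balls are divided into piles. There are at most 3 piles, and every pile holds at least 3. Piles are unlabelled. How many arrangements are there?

13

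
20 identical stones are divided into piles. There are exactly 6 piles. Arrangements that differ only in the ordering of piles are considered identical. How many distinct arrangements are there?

90

Counting exhaustively, 90 partitions satisfy the conditions.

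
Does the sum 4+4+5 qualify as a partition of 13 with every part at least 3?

The parts sum to 13, and the condition 'every summand is at least 3' holds.

Yes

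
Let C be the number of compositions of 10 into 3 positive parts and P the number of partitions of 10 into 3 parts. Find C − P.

Compositions: C(9,2) = 36.
Unordered (partitions into 3 parts): 8.
Difference: 36 − 8 = 28.

28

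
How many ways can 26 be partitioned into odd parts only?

Direct enumeration gives 165 partitions.

165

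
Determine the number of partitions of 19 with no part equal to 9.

Direct enumeration gives 448 partitions.

448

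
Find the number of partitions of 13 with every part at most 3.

21

Enumerating:
3 + 3 + 3 + 3 + 1
3 + 3 + 3 + 2 + 2
3 + 3 + 3 + 2 + 1 + 1
3 + 3 + 3 + 1 + 1 + 1 + 1
3 + 3 + 2 + 2 + 2 + 1
3 + 3 + 2 + 2 + 1 + 1 + 1
3 + 3 + 2 + 1 + 1 + 1 + 1 + 1
3 + 3 + 1 + 1 + 1 + 1 + 1 + 1 + 1
3 + 2 + 2 + 2 + 2 + 2
3 + 2 + 2 + 2 + 2 + 1 + 1
3 + 2 + 2 + 2 + 1 + 1 + 1 + 1
3 + 2 + 2 + 1 + 1 + 1 + 1 + 1 + 1
3 + 2 + 1 + 1 + 1 + 1 + 1 + 1 + 1 + 1
3 + 1 + 1 + 1 + 1 + 1 + 1 + 1 + 1 + 1 + 1
2 + 2 + 2 + 2 + 2 + 2 + 1
2 + 2 + 2 + 2 + 2 + 1 + 1 + 1
2 + 2 + 2 + 2 + 1 + 1 + 1 + 1 + 1
2 + 2 + 2 + 1 + 1 + 1 + 1 + 1 + 1 + 1
2 + 2 + 1 + 1 + 1 + 1 + 1 + 1 + 1 + 1 + 1
2 + 1 + 1 + 1 + 1 + 1 + 1 + 1 + 1 + 1 + 1 + 1
1 + 1 + 1 + 1 + 1 + 1 + 1 + 1 + 1 + 1 + 1 + 1 + 1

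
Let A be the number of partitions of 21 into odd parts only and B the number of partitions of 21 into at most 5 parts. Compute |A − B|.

145

Partitions of 21 into odd parts only: 76.
Partitions of 21 into at most 5 parts: 221.
|76 − 221| = 145.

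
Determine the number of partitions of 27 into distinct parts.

There are 192 such partitions.

192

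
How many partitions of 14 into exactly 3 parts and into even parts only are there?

They are:
10,2,2
8,4,2
6,6,2
6,4,4
Counting gives 4.

4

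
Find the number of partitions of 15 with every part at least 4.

They are:
15
11 + 4
10 + 5
9 + 6
8 + 7
7 + 4 + 4
6 + 5 + 4
5 + 5 + 5

8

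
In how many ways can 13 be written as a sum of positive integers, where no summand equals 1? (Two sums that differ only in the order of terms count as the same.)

24

They are:
13
11,2
10,3
9,4
9,2,2
8,5
8,3,2
7,6
7,4,2
7,3,3
7,2,2,2
6,5,2
6,4,3
6,3,2,2
5,5,3
5,4,4
5,4,2,2
5,3,3,2
5,2,2,2,2
4,4,3,2
4,3,3,3
4,3,2,2,2
3,3,3,2,2
3,2,2,2,2,2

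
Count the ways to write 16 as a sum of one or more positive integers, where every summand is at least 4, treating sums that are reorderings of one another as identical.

11

Enumerating:
16
12 + 4
11 + 5
10 + 6
9 + 7
8 + 8
8 + 4 + 4
7 + 5 + 4
6 + 6 + 4
6 + 5 + 5
4 + 4 + 4 + 4
Counting gives 11.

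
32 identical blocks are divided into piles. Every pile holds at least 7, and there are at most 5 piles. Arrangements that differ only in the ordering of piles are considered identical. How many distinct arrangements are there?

A partial list (first 12 by largest part):
32
25+7
24+8
23+9
22+10
21+11
20+12
19+13
18+14
18+7+7
17+15
17+8+7
…and 20 more, for 32 total.

32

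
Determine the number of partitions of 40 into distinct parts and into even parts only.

64

A partial list (first 12 by largest part):
40
38,2
36,4
34,6
34,4,2
32,8
32,6,2
30,10
30,8,2
30,6,4
28,12
28,10,2
…and 52 more, for 64 total.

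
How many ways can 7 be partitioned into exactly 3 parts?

Enumerating:
5 + 1 + 1
4 + 2 + 1
3 + 3 + 1
3 + 2 + 2

4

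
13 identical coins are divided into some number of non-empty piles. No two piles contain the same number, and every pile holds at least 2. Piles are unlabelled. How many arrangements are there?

10

They are:
13
11 + 2
10 + 3
9 + 4
8 + 5
8 + 3 + 2
7 + 6
7 + 4 + 2
6 + 5 + 2
6 + 4 + 3
That's 10 in total.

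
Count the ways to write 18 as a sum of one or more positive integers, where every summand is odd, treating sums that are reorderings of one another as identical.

46

A partial list (first 12 by largest part):
17 + 1
15 + 3
15 + 1 + 1 + 1
13 + 5
13 + 3 + 1 + 1
13 + 1 + 1 + 1 + 1 + 1
11 + 7
11 + 5 + 1 + 1
11 + 3 + 3 + 1
11 + 3 + 1 + 1 + 1 + 1
11 + 1 + 1 + 1 + 1 + 1 + 1 + 1
9 + 9
…and 34 more, for 46 total.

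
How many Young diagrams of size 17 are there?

Direct enumeration gives 297 partitions.

297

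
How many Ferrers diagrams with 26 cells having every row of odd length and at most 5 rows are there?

34

There are too many to list fully; the first 12 (by largest part) are:
25,1
23,3
23,1,1,1
21,5
21,3,1,1
19,7
19,5,1,1
19,3,3,1
17,9
17,7,1,1
17,5,3,1
17,3,3,3
…and 22 more, for 34 total.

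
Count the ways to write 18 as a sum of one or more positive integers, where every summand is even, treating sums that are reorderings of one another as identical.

30

There are too many to list fully; the first 12 (by largest part) are:
18
16+2
14+4
14+2+2
12+6
12+4+2
12+2+2+2
10+8
10+6+2
10+4+4
10+4+2+2
10+2+2+2+2
…and 18 more, for 30 total.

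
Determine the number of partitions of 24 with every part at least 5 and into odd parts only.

6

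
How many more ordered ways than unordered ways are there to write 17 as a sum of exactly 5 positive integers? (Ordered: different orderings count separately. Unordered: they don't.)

1773

Compositions: C(16,4) = 1820.
Partitions of 17 into exactly 5 parts: 47.
Difference: 1820 − 47 = 1773.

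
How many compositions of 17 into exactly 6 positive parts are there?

By stars and bars with positive parts, the count is C(16,5) = 4368.

4368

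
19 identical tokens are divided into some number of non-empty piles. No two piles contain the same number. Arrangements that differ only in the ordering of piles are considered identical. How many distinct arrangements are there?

54

A partial list (first 12 by largest part):
19
1+18
2+17
3+16
1+2+16
4+15
1+3+15
5+14
1+4+14
2+3+14
6+13
1+5+13
…and 42 more, for 54 total.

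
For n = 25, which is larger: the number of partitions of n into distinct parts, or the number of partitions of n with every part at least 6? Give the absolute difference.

125

Partitions of 25 into distinct parts: 142.
Partitions of 25 with every part at least 6: 17.
|142 − 17| = 125.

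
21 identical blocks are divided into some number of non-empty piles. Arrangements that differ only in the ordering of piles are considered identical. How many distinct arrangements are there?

792

Systematic enumeration (by largest part, then next-largest, …) yields 792.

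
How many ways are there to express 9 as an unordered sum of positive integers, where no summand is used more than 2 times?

16

The partitions of 9 that satisfy the conditions:
9
1,8
2,7
1,1,7
3,6
1,2,6
4,5
1,3,5
2,2,5
1,1,2,5
1,4,4
2,3,4
1,1,3,4
1,2,2,4
1,2,3,3
1,1,2,2,3
Counting gives 16.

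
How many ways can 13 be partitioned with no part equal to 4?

There are 71 such partitions.

71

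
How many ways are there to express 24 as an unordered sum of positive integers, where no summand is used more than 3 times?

722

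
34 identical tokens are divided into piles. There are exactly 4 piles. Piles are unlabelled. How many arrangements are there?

297

Direct enumeration gives 297 partitions.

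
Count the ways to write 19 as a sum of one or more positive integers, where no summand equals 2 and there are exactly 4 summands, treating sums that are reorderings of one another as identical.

30

A partial list (first 12 by largest part):
16, 1, 1, 1
14, 3, 1, 1
13, 4, 1, 1
12, 5, 1, 1
12, 3, 3, 1
11, 6, 1, 1
11, 4, 3, 1
10, 7, 1, 1
10, 5, 3, 1
10, 4, 4, 1
10, 3, 3, 3
9, 8, 1, 1
…and 18 more, for 30 total.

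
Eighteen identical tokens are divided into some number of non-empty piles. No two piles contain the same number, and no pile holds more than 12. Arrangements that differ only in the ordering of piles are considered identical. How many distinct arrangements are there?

36

There are too many to list fully; the first 12 (by largest part) are:
12 + 6
12 + 5 + 1
12 + 4 + 2
12 + 3 + 2 + 1
11 + 7
11 + 6 + 1
11 + 5 + 2
11 + 4 + 3
11 + 4 + 2 + 1
10 + 8
10 + 7 + 1
10 + 6 + 2
…and 24 more, for 36 total.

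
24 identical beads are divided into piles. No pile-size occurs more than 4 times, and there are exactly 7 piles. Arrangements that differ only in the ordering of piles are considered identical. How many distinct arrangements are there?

There are 179 such partitions.

179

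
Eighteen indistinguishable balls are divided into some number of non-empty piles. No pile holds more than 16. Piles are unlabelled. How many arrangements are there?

383

Systematic enumeration (by largest part, then next-largest, …) yields 383.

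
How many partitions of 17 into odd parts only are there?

38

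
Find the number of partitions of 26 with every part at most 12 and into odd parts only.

116

Direct enumeration gives 116 partitions.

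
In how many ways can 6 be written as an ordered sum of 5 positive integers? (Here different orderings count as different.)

5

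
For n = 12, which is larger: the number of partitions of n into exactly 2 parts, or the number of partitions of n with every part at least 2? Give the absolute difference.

Partitions of 12 into exactly 2 parts: 6.
Partitions of 12 with every part at least 2: 21.
|6 − 21| = 15.

15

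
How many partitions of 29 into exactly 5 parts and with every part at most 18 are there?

Direct enumeration gives 306 partitions.

306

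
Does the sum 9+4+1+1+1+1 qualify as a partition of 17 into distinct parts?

No

The parts sum to 17, and the condition 'all summands are distinct' is violated.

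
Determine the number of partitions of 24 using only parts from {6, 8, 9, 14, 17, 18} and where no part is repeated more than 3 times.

3

They are:
18+6
9+9+6
8+8+8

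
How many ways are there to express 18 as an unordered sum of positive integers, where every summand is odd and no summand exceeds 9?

There are too many to list fully; the first 12 (by largest part) are:
9+9
1+1+7+9
1+3+5+9
1+1+1+1+5+9
3+3+3+9
1+1+1+3+3+9
1+1+1+1+1+1+3+9
1+1+1+1+1+1+1+1+1+9
1+3+7+7
1+1+1+1+7+7
1+5+5+7
3+3+5+7
…and 23 more, for 35 total.

35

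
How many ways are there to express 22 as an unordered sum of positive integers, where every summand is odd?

Systematic enumeration (by largest part, then next-largest, …) yields 89.

89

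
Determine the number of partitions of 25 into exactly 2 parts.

They are:
24 + 1
23 + 2
22 + 3
21 + 4
20 + 5
19 + 6
18 + 7
17 + 8
16 + 9
15 + 10
14 + 11
13 + 12

12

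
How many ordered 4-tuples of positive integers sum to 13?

220

By stars and bars with positive parts, the count is C(12,3) = 220.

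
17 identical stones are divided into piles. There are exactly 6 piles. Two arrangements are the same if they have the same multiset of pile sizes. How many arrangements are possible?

44

A partial list (first 12 by largest part):
12, 1, 1, 1, 1, 1
11, 2, 1, 1, 1, 1
10, 3, 1, 1, 1, 1
10, 2, 2, 1, 1, 1
9, 4, 1, 1, 1, 1
9, 3, 2, 1, 1, 1
9, 2, 2, 2, 1, 1
8, 5, 1, 1, 1, 1
8, 4, 2, 1, 1, 1
8, 3, 3, 1, 1, 1
8, 3, 2, 2, 1, 1
8, 2, 2, 2, 2, 1
…and 32 more, for 44 total.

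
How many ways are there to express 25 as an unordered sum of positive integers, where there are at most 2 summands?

13

Listing the qualifying partitions of 25:
25
1+24
2+23
3+22
4+21
5+20
6+19
7+18
8+17
9+16
10+15
11+14
12+13
That's 13 in total.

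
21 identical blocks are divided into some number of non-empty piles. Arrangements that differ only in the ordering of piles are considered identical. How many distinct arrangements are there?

792

Direct enumeration gives 792 partitions.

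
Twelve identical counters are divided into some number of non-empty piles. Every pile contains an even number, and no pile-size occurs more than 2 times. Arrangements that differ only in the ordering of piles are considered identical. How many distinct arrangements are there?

Listing the qualifying partitions of 12:
12
10+2
8+4
8+2+2
6+6
6+4+2
4+4+2+2
Counting gives 7.

7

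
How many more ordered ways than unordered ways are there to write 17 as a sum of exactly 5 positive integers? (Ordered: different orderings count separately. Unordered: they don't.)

1773

Compositions: C(16,4) = 1820.
Partitions of 17 into exactly 5 parts: 47.
Difference: 1820 − 47 = 1773.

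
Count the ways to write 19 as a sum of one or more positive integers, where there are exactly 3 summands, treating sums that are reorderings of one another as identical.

30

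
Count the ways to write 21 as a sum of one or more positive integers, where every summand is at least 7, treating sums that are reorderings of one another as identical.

6

The partitions of 21 that satisfy the conditions:
21
14, 7
13, 8
12, 9
11, 10
7, 7, 7
Counting gives 6.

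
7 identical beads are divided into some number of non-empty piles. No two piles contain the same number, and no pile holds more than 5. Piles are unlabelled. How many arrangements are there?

Enumerating:
2 + 5
3 + 4
1 + 2 + 4

3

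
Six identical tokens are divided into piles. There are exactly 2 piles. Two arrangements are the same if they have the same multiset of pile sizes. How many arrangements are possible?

3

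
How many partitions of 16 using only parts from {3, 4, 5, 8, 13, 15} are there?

8

Enumerating:
13 + 3
8 + 8
8 + 5 + 3
8 + 4 + 4
5 + 5 + 3 + 3
5 + 4 + 4 + 3
4 + 4 + 4 + 4
4 + 3 + 3 + 3 + 3
That's 8 in total.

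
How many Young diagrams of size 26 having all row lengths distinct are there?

Counting exhaustively, 165 partitions satisfy the conditions.

165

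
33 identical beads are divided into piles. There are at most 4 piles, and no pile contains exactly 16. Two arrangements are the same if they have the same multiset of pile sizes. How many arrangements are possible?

Counting exhaustively, 345 partitions satisfy the conditions.

345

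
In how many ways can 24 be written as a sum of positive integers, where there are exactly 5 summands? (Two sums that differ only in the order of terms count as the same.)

A full systematic count gives 164.

164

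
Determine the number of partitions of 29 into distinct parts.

Direct enumeration gives 256 partitions.

256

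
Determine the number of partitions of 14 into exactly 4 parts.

23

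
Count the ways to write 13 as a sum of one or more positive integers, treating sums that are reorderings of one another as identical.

101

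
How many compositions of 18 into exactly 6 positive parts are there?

6188

A composition of 18 into 6 positive parts is chosen by placing 5 dividers among the 17 gaps between 18 units: C(17,5) = 6188.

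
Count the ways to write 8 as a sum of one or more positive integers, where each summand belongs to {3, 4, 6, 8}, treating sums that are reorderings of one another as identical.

2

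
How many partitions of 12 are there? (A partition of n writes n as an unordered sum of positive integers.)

77

Systematic enumeration (by largest part, then next-largest, …) yields 77.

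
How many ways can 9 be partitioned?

A partial list (first 12 by largest part):
9
1, 8
2, 7
1, 1, 7
3, 6
1, 2, 6
1, 1, 1, 6
4, 5
1, 3, 5
2, 2, 5
1, 1, 2, 5
1, 1, 1, 1, 5
…and 18 more, for 30 total.

30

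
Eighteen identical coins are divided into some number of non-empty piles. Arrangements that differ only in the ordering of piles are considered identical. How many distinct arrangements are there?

Direct enumeration gives 385 partitions.

385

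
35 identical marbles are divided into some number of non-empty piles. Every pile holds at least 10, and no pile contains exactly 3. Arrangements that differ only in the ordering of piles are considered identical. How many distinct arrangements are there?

The partitions of 35 that satisfy the conditions:
35
25,10
24,11
23,12
22,13
21,14
20,15
19,16
18,17
15,10,10
14,11,10
13,12,10
13,11,11
12,12,11
Counting gives 14.

14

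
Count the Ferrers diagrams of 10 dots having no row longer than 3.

14

Listing the qualifying partitions of 10:
1,3,3,3
2,2,3,3
1,1,2,3,3
1,1,1,1,3,3
1,2,2,2,3
1,1,1,2,2,3
1,1,1,1,1,2,3
1,1,1,1,1,1,1,3
2,2,2,2,2
1,1,2,2,2,2
1,1,1,1,2,2,2
1,1,1,1,1,1,2,2
1,1,1,1,1,1,1,1,2
1,1,1,1,1,1,1,1,1,1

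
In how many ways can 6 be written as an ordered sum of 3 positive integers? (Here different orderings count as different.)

Equivalently, choose which 2 of the 5 gaps become plus signs: C(5,2) = 10.

10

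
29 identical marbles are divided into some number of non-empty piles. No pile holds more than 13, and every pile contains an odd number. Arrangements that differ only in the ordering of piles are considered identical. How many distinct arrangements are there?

Direct enumeration gives 195 partitions.

195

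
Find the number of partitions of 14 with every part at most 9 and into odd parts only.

The partitions of 14 that satisfy the conditions:
5, 9
1, 1, 3, 9
1, 1, 1, 1, 1, 9
7, 7
1, 1, 5, 7
1, 3, 3, 7
1, 1, 1, 1, 3, 7
1, 1, 1, 1, 1, 1, 1, 7
1, 3, 5, 5
1, 1, 1, 1, 5, 5
3, 3, 3, 5
1, 1, 1, 3, 3, 5
1, 1, 1, 1, 1, 1, 3, 5
1, 1, 1, 1, 1, 1, 1, 1, 1, 5
1, 1, 3, 3, 3, 3
1, 1, 1, 1, 1, 3, 3, 3
1, 1, 1, 1, 1, 1, 1, 1, 3, 3
1, 1, 1, 1, 1, 1, 1, 1, 1, 1, 1, 3
1, 1, 1, 1, 1, 1, 1, 1, 1, 1, 1, 1, 1, 1

19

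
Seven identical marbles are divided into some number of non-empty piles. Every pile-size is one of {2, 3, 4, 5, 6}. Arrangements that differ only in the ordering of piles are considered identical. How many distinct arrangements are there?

3

Enumerating:
5, 2
4, 3
3, 2, 2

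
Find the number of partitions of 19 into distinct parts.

54

There are too many to list fully; the first 12 (by largest part) are:
19
18 + 1
17 + 2
16 + 3
16 + 2 + 1
15 + 4
15 + 3 + 1
14 + 5
14 + 4 + 1
14 + 3 + 2
13 + 6
13 + 5 + 1
…and 42 more, for 54 total.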